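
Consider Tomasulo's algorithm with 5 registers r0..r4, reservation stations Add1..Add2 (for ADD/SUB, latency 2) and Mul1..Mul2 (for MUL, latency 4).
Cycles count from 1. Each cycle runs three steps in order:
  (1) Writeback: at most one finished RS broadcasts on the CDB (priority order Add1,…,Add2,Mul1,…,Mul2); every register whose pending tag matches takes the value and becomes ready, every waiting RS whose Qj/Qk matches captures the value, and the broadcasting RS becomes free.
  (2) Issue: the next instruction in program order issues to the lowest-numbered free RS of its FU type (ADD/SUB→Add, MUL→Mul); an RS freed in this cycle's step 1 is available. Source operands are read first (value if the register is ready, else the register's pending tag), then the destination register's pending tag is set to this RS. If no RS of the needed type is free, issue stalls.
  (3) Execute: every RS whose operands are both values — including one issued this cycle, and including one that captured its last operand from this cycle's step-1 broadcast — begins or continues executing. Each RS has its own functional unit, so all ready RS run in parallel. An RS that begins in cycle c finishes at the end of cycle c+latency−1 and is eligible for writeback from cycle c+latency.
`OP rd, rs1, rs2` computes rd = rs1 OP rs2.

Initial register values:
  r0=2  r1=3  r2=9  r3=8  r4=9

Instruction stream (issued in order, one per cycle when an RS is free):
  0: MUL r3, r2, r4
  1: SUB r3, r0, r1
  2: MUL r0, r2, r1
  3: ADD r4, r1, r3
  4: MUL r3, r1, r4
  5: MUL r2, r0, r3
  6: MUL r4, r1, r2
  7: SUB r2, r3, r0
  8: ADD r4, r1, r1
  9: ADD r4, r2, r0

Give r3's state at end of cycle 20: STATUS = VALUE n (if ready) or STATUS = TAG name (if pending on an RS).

  c1: issue MUL r3<-Mul1  regs: r0:2,r1:3,r2:9,r3:Mul1,r4:9
  c2: issue SUB r3<-Add1  regs: r0:2,r1:3,r2:9,r3:Add1,r4:9
  c3: issue MUL r0<-Mul2  regs: r0:Mul2,r1:3,r2:9,r3:Add1,r4:9
  c4: CDB Add1=-1; issue ADD r4<-Add1  regs: r0:Mul2,r1:3,r2:9,r3:-1,r4:Add1
  c5: CDB Mul1=81; issue MUL r3<-Mul1  regs: r0:Mul2,r1:3,r2:9,r3:Mul1,r4:Add1
  c6: CDB Add1=2; stall  regs: r0:Mul2,r1:3,r2:9,r3:Mul1,r4:2
  c7: CDB Mul2=27; issue MUL r2<-Mul2  regs: r0:27,r1:3,r2:Mul2,r3:Mul1,r4:2
  c8: stall  regs: r0:27,r1:3,r2:Mul2,r3:Mul1,r4:2
  c9: stall  regs: r0:27,r1:3,r2:Mul2,r3:Mul1,r4:2
  c10: CDB Mul1=6; issue MUL r4<-Mul1  regs: r0:27,r1:3,r2:Mul2,r3:6,r4:Mul1
  c11: issue SUB r2<-Add1  regs: r0:27,r1:3,r2:Add1,r3:6,r4:Mul1
  c12: issue ADD r4<-Add2  regs: r0:27,r1:3,r2:Add1,r3:6,r4:Add2
  c13: CDB Add1=-21; issue ADD r4<-Add1  regs: r0:27,r1:3,r2:-21,r3:6,r4:Add1
  c14: CDB Add2=6  regs: r0:27,r1:3,r2:-21,r3:6,r4:Add1
  c15: CDB Add1=6  regs: r0:27,r1:3,r2:-21,r3:6,r4:6
  c16: CDB Mul2=162  regs: r0:27,r1:3,r2:-21,r3:6,r4:6
  c17: -  regs: r0:27,r1:3,r2:-21,r3:6,r4:6
  c18: -  regs: r0:27,r1:3,r2:-21,r3:6,r4:6
  c19: -  regs: r0:27,r1:3,r2:-21,r3:6,r4:6
  c20: CDB Mul1=486  regs: r0:27,r1:3,r2:-21,r3:6,r4:6

STATUS = VALUE 6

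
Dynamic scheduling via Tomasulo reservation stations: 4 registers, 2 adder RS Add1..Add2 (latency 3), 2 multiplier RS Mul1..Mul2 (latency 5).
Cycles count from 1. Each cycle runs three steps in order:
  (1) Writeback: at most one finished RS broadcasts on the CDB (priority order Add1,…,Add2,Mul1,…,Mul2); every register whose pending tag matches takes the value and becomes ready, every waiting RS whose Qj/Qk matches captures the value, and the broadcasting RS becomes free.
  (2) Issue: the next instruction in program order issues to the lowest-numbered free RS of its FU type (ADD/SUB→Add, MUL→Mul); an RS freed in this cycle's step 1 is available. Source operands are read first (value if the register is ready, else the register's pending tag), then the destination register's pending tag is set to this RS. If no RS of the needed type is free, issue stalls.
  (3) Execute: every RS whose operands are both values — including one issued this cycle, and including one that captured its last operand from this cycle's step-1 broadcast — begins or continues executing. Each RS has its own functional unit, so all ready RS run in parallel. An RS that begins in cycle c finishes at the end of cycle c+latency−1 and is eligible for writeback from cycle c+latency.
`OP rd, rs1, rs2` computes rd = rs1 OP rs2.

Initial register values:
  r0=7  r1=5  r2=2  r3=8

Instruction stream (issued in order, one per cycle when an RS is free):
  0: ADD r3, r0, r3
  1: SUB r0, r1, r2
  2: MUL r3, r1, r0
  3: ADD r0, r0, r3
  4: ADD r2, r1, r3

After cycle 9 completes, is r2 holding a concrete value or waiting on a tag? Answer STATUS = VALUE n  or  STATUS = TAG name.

STATUS = TAG Add2

cycle 1: issue ADD r3<-Add1 // r0:7,r1:5,r2:2,r3:Add1
cycle 2: issue SUB r0<-Add2 // r0:Add2,r1:5,r2:2,r3:Add1
cycle 3: issue MUL r3<-Mul1 // r0:Add2,r1:5,r2:2,r3:Mul1
cycle 4: CDB Add1=15; issue ADD r0<-Add1 // r0:Add1,r1:5,r2:2,r3:Mul1
cycle 5: CDB Add2=3; issue ADD r2<-Add2 // r0:Add1,r1:5,r2:Add2,r3:Mul1
cycle 6: - // r0:Add1,r1:5,r2:Add2,r3:Mul1
cycle 7: - // r0:Add1,r1:5,r2:Add2,r3:Mul1
cycle 8: - // r0:Add1,r1:5,r2:Add2,r3:Mul1
cycle 9: - // r0:Add1,r1:5,r2:Add2,r3:Mul1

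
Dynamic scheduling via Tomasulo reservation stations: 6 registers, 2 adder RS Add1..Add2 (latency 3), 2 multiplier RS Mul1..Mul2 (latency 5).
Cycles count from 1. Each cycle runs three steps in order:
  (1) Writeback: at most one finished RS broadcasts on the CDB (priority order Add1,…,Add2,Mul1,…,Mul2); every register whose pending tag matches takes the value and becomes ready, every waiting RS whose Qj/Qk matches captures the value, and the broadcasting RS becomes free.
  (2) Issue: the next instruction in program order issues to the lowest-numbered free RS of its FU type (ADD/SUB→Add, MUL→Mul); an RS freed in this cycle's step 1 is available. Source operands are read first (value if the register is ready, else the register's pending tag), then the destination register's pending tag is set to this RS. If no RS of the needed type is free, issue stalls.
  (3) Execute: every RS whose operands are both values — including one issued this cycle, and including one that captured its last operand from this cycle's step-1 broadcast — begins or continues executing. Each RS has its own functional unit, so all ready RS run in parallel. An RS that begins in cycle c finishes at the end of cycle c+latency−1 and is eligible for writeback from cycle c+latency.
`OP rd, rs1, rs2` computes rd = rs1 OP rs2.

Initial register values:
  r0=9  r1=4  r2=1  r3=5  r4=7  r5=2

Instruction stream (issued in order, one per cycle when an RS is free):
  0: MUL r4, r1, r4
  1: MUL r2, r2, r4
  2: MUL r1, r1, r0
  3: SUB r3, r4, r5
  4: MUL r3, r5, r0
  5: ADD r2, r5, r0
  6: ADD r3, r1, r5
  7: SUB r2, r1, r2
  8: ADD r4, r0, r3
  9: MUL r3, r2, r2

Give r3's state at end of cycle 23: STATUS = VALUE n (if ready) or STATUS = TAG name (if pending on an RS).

STATUS = VALUE 625

c1: issue MUL r4<-Mul1 | r0:9,r1:4,r2:1,r3:5,r4:Mul1,r5:2
c2: issue MUL r2<-Mul2 | r0:9,r1:4,r2:Mul2,r3:5,r4:Mul1,r5:2
c3: stall | r0:9,r1:4,r2:Mul2,r3:5,r4:Mul1,r5:2
c4: stall | r0:9,r1:4,r2:Mul2,r3:5,r4:Mul1,r5:2
c5: stall | r0:9,r1:4,r2:Mul2,r3:5,r4:Mul1,r5:2
c6: CDB Mul1=28; issue MUL r1<-Mul1 | r0:9,r1:Mul1,r2:Mul2,r3:5,r4:28,r5:2
c7: issue SUB r3<-Add1 | r0:9,r1:Mul1,r2:Mul2,r3:Add1,r4:28,r5:2
c8: stall | r0:9,r1:Mul1,r2:Mul2,r3:Add1,r4:28,r5:2
c9: stall | r0:9,r1:Mul1,r2:Mul2,r3:Add1,r4:28,r5:2
c10: CDB Add1=26; stall | r0:9,r1:Mul1,r2:Mul2,r3:26,r4:28,r5:2
c11: CDB Mul1=36; issue MUL r3<-Mul1 | r0:9,r1:36,r2:Mul2,r3:Mul1,r4:28,r5:2
c12: CDB Mul2=28; issue ADD r2<-Add1 | r0:9,r1:36,r2:Add1,r3:Mul1,r4:28,r5:2
c13: issue ADD r3<-Add2 | r0:9,r1:36,r2:Add1,r3:Add2,r4:28,r5:2
c14: stall | r0:9,r1:36,r2:Add1,r3:Add2,r4:28,r5:2
c15: CDB Add1=11; issue SUB r2<-Add1 | r0:9,r1:36,r2:Add1,r3:Add2,r4:28,r5:2
c16: CDB Add2=38; issue ADD r4<-Add2 | r0:9,r1:36,r2:Add1,r3:38,r4:Add2,r5:2
c17: CDB Mul1=18; issue MUL r3<-Mul1 | r0:9,r1:36,r2:Add1,r3:Mul1,r4:Add2,r5:2
c18: CDB Add1=25 | r0:9,r1:36,r2:25,r3:Mul1,r4:Add2,r5:2
c19: CDB Add2=47 | r0:9,r1:36,r2:25,r3:Mul1,r4:47,r5:2
c20: - | r0:9,r1:36,r2:25,r3:Mul1,r4:47,r5:2
c21: - | r0:9,r1:36,r2:25,r3:Mul1,r4:47,r5:2
c22: - | r0:9,r1:36,r2:25,r3:Mul1,r4:47,r5:2
c23: CDB Mul1=625 | r0:9,r1:36,r2:25,r3:625,r4:47,r5:2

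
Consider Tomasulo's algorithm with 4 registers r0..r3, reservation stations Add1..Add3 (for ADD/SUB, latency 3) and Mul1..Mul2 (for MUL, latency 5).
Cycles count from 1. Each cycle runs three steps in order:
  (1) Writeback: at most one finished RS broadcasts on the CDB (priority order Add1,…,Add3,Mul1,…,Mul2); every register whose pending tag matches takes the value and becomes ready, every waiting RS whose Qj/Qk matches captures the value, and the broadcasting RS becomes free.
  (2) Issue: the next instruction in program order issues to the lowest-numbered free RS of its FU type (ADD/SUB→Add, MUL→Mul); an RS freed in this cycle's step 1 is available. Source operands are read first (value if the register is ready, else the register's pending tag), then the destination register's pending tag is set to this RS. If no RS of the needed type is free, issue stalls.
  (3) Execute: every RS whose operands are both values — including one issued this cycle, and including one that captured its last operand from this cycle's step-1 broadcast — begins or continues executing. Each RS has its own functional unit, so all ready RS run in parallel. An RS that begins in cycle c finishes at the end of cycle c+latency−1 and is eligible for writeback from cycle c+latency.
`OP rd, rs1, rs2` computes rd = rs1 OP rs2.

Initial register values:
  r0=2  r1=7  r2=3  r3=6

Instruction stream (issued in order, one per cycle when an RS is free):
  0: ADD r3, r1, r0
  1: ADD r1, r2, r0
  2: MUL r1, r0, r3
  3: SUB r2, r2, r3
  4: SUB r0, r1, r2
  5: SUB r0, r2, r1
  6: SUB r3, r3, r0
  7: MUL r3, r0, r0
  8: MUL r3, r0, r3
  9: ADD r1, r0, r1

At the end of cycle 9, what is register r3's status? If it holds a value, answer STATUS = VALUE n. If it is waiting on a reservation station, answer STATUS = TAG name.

  c1: issue ADD r3<-Add1  regs: r0:2,r1:7,r2:3,r3:Add1
  c2: issue ADD r1<-Add2  regs: r0:2,r1:Add2,r2:3,r3:Add1
  c3: issue MUL r1<-Mul1  regs: r0:2,r1:Mul1,r2:3,r3:Add1
  c4: CDB Add1=9; issue SUB r2<-Add1  regs: r0:2,r1:Mul1,r2:Add1,r3:9
  c5: CDB Add2=5; issue SUB r0<-Add2  regs: r0:Add2,r1:Mul1,r2:Add1,r3:9
  c6: issue SUB r0<-Add3  regs: r0:Add3,r1:Mul1,r2:Add1,r3:9
  c7: CDB Add1=-6; issue SUB r3<-Add1  regs: r0:Add3,r1:Mul1,r2:-6,r3:Add1
  c8: issue MUL r3<-Mul2  regs: r0:Add3,r1:Mul1,r2:-6,r3:Mul2
  c9: CDB Mul1=18; issue MUL r3<-Mul1  regs: r0:Add3,r1:18,r2:-6,r3:Mul1

STATUS = TAG Mul1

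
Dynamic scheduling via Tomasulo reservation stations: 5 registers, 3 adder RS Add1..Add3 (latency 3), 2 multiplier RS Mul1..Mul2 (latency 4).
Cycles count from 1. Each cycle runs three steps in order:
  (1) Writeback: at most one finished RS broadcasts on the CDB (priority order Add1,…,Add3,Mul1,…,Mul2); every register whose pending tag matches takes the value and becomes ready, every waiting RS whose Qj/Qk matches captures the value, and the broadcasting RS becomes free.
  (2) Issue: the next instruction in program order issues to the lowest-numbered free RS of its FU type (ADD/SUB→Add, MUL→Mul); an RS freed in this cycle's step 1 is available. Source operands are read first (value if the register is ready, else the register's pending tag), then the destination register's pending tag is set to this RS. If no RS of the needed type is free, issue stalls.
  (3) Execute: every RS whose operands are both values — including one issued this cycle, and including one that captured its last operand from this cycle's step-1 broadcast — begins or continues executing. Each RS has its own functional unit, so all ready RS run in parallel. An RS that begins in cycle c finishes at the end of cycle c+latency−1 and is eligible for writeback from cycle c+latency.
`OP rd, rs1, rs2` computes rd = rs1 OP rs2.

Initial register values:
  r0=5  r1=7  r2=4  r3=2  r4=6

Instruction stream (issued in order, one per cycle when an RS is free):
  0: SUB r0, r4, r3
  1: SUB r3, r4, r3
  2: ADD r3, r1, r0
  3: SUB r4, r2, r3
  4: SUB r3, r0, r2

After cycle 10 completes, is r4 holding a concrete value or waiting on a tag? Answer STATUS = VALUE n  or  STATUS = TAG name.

cycle 1: issue SUB r0<-Add1 // r0:Add1,r1:7,r2:4,r3:2,r4:6
cycle 2: issue SUB r3<-Add2 // r0:Add1,r1:7,r2:4,r3:Add2,r4:6
cycle 3: issue ADD r3<-Add3 // r0:Add1,r1:7,r2:4,r3:Add3,r4:6
cycle 4: CDB Add1=4; issue SUB r4<-Add1 // r0:4,r1:7,r2:4,r3:Add3,r4:Add1
cycle 5: CDB Add2=4; issue SUB r3<-Add2 // r0:4,r1:7,r2:4,r3:Add2,r4:Add1
cycle 6: - // r0:4,r1:7,r2:4,r3:Add2,r4:Add1
cycle 7: CDB Add3=11 // r0:4,r1:7,r2:4,r3:Add2,r4:Add1
cycle 8: CDB Add2=0 // r0:4,r1:7,r2:4,r3:0,r4:Add1
cycle 9: - // r0:4,r1:7,r2:4,r3:0,r4:Add1
cycle 10: CDB Add1=-7 // r0:4,r1:7,r2:4,r3:0,r4:-7

STATUS = VALUE -7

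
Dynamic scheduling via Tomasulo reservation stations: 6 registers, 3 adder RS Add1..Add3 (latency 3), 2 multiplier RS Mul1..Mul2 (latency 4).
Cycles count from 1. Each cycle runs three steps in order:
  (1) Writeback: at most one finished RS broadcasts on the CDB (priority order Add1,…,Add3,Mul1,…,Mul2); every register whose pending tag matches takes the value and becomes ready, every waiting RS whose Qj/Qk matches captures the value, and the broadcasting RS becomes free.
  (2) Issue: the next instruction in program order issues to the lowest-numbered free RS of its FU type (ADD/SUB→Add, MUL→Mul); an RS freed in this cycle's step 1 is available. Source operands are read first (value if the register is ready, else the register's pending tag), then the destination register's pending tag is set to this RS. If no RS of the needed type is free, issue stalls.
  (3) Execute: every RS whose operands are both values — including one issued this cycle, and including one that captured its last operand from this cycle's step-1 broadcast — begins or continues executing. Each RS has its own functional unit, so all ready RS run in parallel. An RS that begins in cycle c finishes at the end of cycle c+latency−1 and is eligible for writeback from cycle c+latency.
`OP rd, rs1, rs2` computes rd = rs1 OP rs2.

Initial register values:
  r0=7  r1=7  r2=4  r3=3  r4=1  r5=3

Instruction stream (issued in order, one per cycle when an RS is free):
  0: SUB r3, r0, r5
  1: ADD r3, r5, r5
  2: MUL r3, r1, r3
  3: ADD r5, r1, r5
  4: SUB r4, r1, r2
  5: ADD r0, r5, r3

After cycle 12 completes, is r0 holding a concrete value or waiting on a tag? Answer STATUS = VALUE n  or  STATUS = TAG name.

STATUS = VALUE 52

c1: issue SUB r3<-Add1 | r0:7,r1:7,r2:4,r3:Add1,r4:1,r5:3
c2: issue ADD r3<-Add2 | r0:7,r1:7,r2:4,r3:Add2,r4:1,r5:3
c3: issue MUL r3<-Mul1 | r0:7,r1:7,r2:4,r3:Mul1,r4:1,r5:3
c4: CDB Add1=4; issue ADD r5<-Add1 | r0:7,r1:7,r2:4,r3:Mul1,r4:1,r5:Add1
c5: CDB Add2=6; issue SUB r4<-Add2 | r0:7,r1:7,r2:4,r3:Mul1,r4:Add2,r5:Add1
c6: issue ADD r0<-Add3 | r0:Add3,r1:7,r2:4,r3:Mul1,r4:Add2,r5:Add1
c7: CDB Add1=10 | r0:Add3,r1:7,r2:4,r3:Mul1,r4:Add2,r5:10
c8: CDB Add2=3 | r0:Add3,r1:7,r2:4,r3:Mul1,r4:3,r5:10
c9: CDB Mul1=42 | r0:Add3,r1:7,r2:4,r3:42,r4:3,r5:10
c10: - | r0:Add3,r1:7,r2:4,r3:42,r4:3,r5:10
c11: - | r0:Add3,r1:7,r2:4,r3:42,r4:3,r5:10
c12: CDB Add3=52 | r0:52,r1:7,r2:4,r3:42,r4:3,r5:10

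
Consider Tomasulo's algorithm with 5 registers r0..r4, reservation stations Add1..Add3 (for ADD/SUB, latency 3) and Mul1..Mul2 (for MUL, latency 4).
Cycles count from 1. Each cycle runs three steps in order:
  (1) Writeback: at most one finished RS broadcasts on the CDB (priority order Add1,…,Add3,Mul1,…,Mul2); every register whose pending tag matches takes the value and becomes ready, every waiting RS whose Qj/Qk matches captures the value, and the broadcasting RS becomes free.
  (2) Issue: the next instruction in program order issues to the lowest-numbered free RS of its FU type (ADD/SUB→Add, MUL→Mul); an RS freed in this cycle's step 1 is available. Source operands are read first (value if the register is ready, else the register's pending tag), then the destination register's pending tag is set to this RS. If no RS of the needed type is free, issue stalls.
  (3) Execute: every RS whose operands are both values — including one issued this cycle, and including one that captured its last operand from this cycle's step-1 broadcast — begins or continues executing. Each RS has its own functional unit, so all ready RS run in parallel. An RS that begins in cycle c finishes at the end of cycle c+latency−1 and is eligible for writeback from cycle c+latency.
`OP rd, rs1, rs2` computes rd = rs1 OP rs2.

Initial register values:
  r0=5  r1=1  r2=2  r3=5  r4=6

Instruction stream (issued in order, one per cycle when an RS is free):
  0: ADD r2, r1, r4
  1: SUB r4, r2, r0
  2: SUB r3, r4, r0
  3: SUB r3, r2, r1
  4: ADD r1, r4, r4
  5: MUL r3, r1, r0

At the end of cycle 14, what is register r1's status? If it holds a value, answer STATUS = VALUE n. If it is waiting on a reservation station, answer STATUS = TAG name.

STATUS = VALUE 4

cycle 1: issue ADD r2<-Add1 // r0:5,r1:1,r2:Add1,r3:5,r4:6
cycle 2: issue SUB r4<-Add2 // r0:5,r1:1,r2:Add1,r3:5,r4:Add2
cycle 3: issue SUB r3<-Add3 // r0:5,r1:1,r2:Add1,r3:Add3,r4:Add2
cycle 4: CDB Add1=7; issue SUB r3<-Add1 // r0:5,r1:1,r2:7,r3:Add1,r4:Add2
cycle 5: stall // r0:5,r1:1,r2:7,r3:Add1,r4:Add2
cycle 6: stall // r0:5,r1:1,r2:7,r3:Add1,r4:Add2
cycle 7: CDB Add1=6; issue ADD r1<-Add1 // r0:5,r1:Add1,r2:7,r3:6,r4:Add2
cycle 8: CDB Add2=2; issue MUL r3<-Mul1 // r0:5,r1:Add1,r2:7,r3:Mul1,r4:2
cycle 9: - // r0:5,r1:Add1,r2:7,r3:Mul1,r4:2
cycle 10: - // r0:5,r1:Add1,r2:7,r3:Mul1,r4:2
cycle 11: CDB Add1=4 // r0:5,r1:4,r2:7,r3:Mul1,r4:2
cycle 12: CDB Add3=-3 // r0:5,r1:4,r2:7,r3:Mul1,r4:2
cycle 13: - // r0:5,r1:4,r2:7,r3:Mul1,r4:2
cycle 14: - // r0:5,r1:4,r2:7,r3:Mul1,r4:2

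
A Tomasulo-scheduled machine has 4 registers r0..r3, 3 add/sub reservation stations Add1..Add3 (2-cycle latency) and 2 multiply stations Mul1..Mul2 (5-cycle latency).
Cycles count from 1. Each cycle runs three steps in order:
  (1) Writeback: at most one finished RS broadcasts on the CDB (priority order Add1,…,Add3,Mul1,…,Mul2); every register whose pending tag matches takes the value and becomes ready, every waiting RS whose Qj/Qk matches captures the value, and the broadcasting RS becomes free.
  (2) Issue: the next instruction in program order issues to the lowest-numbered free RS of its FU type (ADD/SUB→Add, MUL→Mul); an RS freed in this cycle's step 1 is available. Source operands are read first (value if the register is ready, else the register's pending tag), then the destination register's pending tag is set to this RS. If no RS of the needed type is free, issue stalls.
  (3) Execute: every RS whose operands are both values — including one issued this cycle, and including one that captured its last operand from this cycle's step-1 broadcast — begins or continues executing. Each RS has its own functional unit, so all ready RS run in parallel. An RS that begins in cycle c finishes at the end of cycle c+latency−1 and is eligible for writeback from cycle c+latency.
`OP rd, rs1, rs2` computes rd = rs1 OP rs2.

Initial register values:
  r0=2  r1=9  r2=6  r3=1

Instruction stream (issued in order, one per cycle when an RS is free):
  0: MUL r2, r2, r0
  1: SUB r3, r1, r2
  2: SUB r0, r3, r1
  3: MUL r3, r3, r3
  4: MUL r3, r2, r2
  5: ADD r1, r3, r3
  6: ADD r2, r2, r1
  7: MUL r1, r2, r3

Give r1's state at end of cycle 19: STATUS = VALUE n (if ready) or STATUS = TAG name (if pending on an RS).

  c1: issue MUL r2<-Mul1  regs: r0:2,r1:9,r2:Mul1,r3:1
  c2: issue SUB r3<-Add1  regs: r0:2,r1:9,r2:Mul1,r3:Add1
  c3: issue SUB r0<-Add2  regs: r0:Add2,r1:9,r2:Mul1,r3:Add1
  c4: issue MUL r3<-Mul2  regs: r0:Add2,r1:9,r2:Mul1,r3:Mul2
  c5: stall  regs: r0:Add2,r1:9,r2:Mul1,r3:Mul2
  c6: CDB Mul1=12; issue MUL r3<-Mul1  regs: r0:Add2,r1:9,r2:12,r3:Mul1
  c7: issue ADD r1<-Add3  regs: r0:Add2,r1:Add3,r2:12,r3:Mul1
  c8: CDB Add1=-3; issue ADD r2<-Add1  regs: r0:Add2,r1:Add3,r2:Add1,r3:Mul1
  c9: stall  regs: r0:Add2,r1:Add3,r2:Add1,r3:Mul1
  c10: CDB Add2=-12; stall  regs: r0:-12,r1:Add3,r2:Add1,r3:Mul1
  c11: CDB Mul1=144; issue MUL r1<-Mul1  regs: r0:-12,r1:Mul1,r2:Add1,r3:144
  c12: -  regs: r0:-12,r1:Mul1,r2:Add1,r3:144
  c13: CDB Add3=288  regs: r0:-12,r1:Mul1,r2:Add1,r3:144
  c14: CDB Mul2=9  regs: r0:-12,r1:Mul1,r2:Add1,r3:144
  c15: CDB Add1=300  regs: r0:-12,r1:Mul1,r2:300,r3:144
  c16: -  regs: r0:-12,r1:Mul1,r2:300,r3:144
  c17: -  regs: r0:-12,r1:Mul1,r2:300,r3:144
  c18: -  regs: r0:-12,r1:Mul1,r2:300,r3:144
  c19: -  regs: r0:-12,r1:Mul1,r2:300,r3:144

STATUS = TAG Mul1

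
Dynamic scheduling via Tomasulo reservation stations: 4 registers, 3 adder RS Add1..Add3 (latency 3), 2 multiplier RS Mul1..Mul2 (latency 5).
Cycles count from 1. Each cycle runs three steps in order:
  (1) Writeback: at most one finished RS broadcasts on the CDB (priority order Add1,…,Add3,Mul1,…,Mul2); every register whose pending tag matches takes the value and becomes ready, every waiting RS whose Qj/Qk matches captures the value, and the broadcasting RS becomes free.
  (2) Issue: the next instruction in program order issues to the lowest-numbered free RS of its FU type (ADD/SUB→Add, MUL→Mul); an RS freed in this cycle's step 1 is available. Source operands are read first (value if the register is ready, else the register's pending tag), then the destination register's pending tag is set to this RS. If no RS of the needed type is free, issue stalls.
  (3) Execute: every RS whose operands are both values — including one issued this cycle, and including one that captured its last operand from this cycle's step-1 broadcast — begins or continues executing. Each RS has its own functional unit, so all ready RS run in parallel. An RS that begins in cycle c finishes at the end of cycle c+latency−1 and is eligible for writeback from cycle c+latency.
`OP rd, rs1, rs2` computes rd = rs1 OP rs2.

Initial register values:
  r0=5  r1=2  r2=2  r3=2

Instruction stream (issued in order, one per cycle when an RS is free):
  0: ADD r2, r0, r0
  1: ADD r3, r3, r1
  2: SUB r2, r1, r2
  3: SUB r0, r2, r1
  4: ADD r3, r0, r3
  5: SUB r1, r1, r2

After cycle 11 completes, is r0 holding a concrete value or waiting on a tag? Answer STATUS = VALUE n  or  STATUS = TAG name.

STATUS = VALUE -10

c1: issue ADD r2<-Add1 | r0:5,r1:2,r2:Add1,r3:2
c2: issue ADD r3<-Add2 | r0:5,r1:2,r2:Add1,r3:Add2
c3: issue SUB r2<-Add3 | r0:5,r1:2,r2:Add3,r3:Add2
c4: CDB Add1=10; issue SUB r0<-Add1 | r0:Add1,r1:2,r2:Add3,r3:Add2
c5: CDB Add2=4; issue ADD r3<-Add2 | r0:Add1,r1:2,r2:Add3,r3:Add2
c6: stall | r0:Add1,r1:2,r2:Add3,r3:Add2
c7: CDB Add3=-8; issue SUB r1<-Add3 | r0:Add1,r1:Add3,r2:-8,r3:Add2
c8: - | r0:Add1,r1:Add3,r2:-8,r3:Add2
c9: - | r0:Add1,r1:Add3,r2:-8,r3:Add2
c10: CDB Add1=-10 | r0:-10,r1:Add3,r2:-8,r3:Add2
c11: CDB Add3=10 | r0:-10,r1:10,r2:-8,r3:Add2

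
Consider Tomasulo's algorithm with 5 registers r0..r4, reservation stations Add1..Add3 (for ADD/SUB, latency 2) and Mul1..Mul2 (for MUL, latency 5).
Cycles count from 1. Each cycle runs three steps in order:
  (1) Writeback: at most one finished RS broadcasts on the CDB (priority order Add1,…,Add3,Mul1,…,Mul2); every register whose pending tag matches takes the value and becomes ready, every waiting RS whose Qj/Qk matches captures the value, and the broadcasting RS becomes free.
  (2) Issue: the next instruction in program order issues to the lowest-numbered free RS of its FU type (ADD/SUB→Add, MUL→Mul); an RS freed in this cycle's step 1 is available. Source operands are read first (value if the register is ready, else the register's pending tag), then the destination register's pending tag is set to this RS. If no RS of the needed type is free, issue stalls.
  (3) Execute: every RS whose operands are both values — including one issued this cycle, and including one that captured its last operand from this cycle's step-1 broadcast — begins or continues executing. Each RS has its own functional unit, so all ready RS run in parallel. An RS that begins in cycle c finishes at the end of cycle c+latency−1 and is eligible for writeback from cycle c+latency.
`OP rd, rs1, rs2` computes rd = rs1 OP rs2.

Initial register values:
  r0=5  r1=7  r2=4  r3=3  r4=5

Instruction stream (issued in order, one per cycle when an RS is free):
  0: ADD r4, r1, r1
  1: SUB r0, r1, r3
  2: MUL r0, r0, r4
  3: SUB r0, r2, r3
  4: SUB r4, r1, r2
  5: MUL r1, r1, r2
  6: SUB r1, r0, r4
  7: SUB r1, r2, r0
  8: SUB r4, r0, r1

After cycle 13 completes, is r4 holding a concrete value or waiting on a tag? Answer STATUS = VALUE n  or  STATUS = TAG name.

cycle 1: issue ADD r4<-Add1 // r0:5,r1:7,r2:4,r3:3,r4:Add1
cycle 2: issue SUB r0<-Add2 // r0:Add2,r1:7,r2:4,r3:3,r4:Add1
cycle 3: CDB Add1=14; issue MUL r0<-Mul1 // r0:Mul1,r1:7,r2:4,r3:3,r4:14
cycle 4: CDB Add2=4; issue SUB r0<-Add1 // r0:Add1,r1:7,r2:4,r3:3,r4:14
cycle 5: issue SUB r4<-Add2 // r0:Add1,r1:7,r2:4,r3:3,r4:Add2
cycle 6: CDB Add1=1; issue MUL r1<-Mul2 // r0:1,r1:Mul2,r2:4,r3:3,r4:Add2
cycle 7: CDB Add2=3; issue SUB r1<-Add1 // r0:1,r1:Add1,r2:4,r3:3,r4:3
cycle 8: issue SUB r1<-Add2 // r0:1,r1:Add2,r2:4,r3:3,r4:3
cycle 9: CDB Add1=-2; issue SUB r4<-Add1 // r0:1,r1:Add2,r2:4,r3:3,r4:Add1
cycle 10: CDB Add2=3 // r0:1,r1:3,r2:4,r3:3,r4:Add1
cycle 11: CDB Mul1=56 // r0:1,r1:3,r2:4,r3:3,r4:Add1
cycle 12: CDB Add1=-2 // r0:1,r1:3,r2:4,r3:3,r4:-2
cycle 13: CDB Mul2=28 // r0:1,r1:3,r2:4,r3:3,r4:-2

STATUS = VALUE -2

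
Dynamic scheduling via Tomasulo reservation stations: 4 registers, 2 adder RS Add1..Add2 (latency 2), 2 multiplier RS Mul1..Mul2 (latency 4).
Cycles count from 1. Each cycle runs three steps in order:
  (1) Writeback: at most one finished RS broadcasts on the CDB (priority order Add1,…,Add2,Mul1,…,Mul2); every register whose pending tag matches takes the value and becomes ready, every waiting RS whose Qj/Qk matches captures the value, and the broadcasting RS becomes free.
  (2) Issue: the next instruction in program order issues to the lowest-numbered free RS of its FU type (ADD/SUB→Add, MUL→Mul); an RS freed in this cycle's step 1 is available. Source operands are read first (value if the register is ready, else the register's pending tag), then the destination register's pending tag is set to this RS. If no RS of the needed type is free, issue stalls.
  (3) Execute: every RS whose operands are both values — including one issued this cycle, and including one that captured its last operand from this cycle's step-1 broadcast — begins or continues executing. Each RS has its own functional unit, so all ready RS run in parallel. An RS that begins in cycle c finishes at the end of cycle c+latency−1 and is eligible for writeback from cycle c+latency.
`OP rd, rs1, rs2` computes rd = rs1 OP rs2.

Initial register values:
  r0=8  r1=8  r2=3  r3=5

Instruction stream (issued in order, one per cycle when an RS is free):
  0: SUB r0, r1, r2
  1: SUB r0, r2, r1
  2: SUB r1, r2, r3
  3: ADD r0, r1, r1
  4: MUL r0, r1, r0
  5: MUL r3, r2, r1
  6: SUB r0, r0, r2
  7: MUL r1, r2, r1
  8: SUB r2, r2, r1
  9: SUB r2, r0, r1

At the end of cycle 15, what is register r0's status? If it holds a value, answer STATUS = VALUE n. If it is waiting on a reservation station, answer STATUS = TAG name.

  c1: issue SUB r0<-Add1  regs: r0:Add1,r1:8,r2:3,r3:5
  c2: issue SUB r0<-Add2  regs: r0:Add2,r1:8,r2:3,r3:5
  c3: CDB Add1=5; issue SUB r1<-Add1  regs: r0:Add2,r1:Add1,r2:3,r3:5
  c4: CDB Add2=-5; issue ADD r0<-Add2  regs: r0:Add2,r1:Add1,r2:3,r3:5
  c5: CDB Add1=-2; issue MUL r0<-Mul1  regs: r0:Mul1,r1:-2,r2:3,r3:5
  c6: issue MUL r3<-Mul2  regs: r0:Mul1,r1:-2,r2:3,r3:Mul2
  c7: CDB Add2=-4; issue SUB r0<-Add1  regs: r0:Add1,r1:-2,r2:3,r3:Mul2
  c8: stall  regs: r0:Add1,r1:-2,r2:3,r3:Mul2
  c9: stall  regs: r0:Add1,r1:-2,r2:3,r3:Mul2
  c10: CDB Mul2=-6; issue MUL r1<-Mul2  regs: r0:Add1,r1:Mul2,r2:3,r3:-6
  c11: CDB Mul1=8; issue SUB r2<-Add2  regs: r0:Add1,r1:Mul2,r2:Add2,r3:-6
  c12: stall  regs: r0:Add1,r1:Mul2,r2:Add2,r3:-6
  c13: CDB Add1=5; issue SUB r2<-Add1  regs: r0:5,r1:Mul2,r2:Add1,r3:-6
  c14: CDB Mul2=-6  regs: r0:5,r1:-6,r2:Add1,r3:-6
  c15: -  regs: r0:5,r1:-6,r2:Add1,r3:-6

STATUS = VALUE 5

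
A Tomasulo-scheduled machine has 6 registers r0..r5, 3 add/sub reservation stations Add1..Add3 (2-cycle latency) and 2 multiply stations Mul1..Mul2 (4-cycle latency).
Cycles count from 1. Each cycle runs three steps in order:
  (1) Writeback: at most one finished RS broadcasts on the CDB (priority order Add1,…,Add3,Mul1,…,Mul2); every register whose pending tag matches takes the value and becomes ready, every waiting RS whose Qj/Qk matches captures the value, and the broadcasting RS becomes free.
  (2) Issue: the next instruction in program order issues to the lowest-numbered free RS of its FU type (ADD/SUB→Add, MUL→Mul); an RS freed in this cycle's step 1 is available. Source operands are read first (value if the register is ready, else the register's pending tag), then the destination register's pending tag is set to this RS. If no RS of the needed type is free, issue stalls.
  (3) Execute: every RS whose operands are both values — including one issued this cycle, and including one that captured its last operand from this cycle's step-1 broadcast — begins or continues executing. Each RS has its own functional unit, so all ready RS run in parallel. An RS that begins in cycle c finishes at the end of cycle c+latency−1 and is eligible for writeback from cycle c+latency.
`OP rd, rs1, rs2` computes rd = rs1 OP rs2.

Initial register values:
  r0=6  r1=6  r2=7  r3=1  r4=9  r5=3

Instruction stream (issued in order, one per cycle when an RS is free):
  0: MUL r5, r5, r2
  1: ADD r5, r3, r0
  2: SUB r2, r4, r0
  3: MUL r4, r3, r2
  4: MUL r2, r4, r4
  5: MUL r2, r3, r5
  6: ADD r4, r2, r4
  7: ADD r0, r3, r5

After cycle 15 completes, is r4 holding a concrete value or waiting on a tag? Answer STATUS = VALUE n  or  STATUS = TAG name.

cycle 1: issue MUL r5<-Mul1 // r0:6,r1:6,r2:7,r3:1,r4:9,r5:Mul1
cycle 2: issue ADD r5<-Add1 // r0:6,r1:6,r2:7,r3:1,r4:9,r5:Add1
cycle 3: issue SUB r2<-Add2 // r0:6,r1:6,r2:Add2,r3:1,r4:9,r5:Add1
cycle 4: CDB Add1=7; issue MUL r4<-Mul2 // r0:6,r1:6,r2:Add2,r3:1,r4:Mul2,r5:7
cycle 5: CDB Add2=3; stall // r0:6,r1:6,r2:3,r3:1,r4:Mul2,r5:7
cycle 6: CDB Mul1=21; issue MUL r2<-Mul1 // r0:6,r1:6,r2:Mul1,r3:1,r4:Mul2,r5:7
cycle 7: stall // r0:6,r1:6,r2:Mul1,r3:1,r4:Mul2,r5:7
cycle 8: stall // r0:6,r1:6,r2:Mul1,r3:1,r4:Mul2,r5:7
cycle 9: CDB Mul2=3; issue MUL r2<-Mul2 // r0:6,r1:6,r2:Mul2,r3:1,r4:3,r5:7
cycle 10: issue ADD r4<-Add1 // r0:6,r1:6,r2:Mul2,r3:1,r4:Add1,r5:7
cycle 11: issue ADD r0<-Add2 // r0:Add2,r1:6,r2:Mul2,r3:1,r4:Add1,r5:7
cycle 12: - // r0:Add2,r1:6,r2:Mul2,r3:1,r4:Add1,r5:7
cycle 13: CDB Add2=8 // r0:8,r1:6,r2:Mul2,r3:1,r4:Add1,r5:7
cycle 14: CDB Mul1=9 // r0:8,r1:6,r2:Mul2,r3:1,r4:Add1,r5:7
cycle 15: CDB Mul2=7 // r0:8,r1:6,r2:7,r3:1,r4:Add1,r5:7

STATUS = TAG Add1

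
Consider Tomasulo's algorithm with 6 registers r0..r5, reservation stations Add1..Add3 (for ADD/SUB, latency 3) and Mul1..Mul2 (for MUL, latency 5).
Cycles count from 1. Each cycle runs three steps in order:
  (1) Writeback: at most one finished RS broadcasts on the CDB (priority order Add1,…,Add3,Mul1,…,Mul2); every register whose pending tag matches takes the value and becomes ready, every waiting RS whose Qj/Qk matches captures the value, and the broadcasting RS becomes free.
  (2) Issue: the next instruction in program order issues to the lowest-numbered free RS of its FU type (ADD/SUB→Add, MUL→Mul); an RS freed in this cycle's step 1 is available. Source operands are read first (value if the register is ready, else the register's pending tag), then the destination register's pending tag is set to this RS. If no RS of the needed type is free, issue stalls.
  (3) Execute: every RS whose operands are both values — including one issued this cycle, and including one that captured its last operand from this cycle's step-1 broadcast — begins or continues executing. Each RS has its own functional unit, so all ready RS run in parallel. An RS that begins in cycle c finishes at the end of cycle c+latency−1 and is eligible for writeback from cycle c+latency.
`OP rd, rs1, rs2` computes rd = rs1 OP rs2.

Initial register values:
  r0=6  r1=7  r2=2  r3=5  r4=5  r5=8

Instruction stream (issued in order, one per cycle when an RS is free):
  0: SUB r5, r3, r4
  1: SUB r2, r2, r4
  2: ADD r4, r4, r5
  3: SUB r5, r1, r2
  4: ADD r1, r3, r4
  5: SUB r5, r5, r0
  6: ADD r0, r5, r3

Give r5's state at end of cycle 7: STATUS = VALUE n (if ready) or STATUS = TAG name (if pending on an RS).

c1: issue SUB r5<-Add1 | r0:6,r1:7,r2:2,r3:5,r4:5,r5:Add1
c2: issue SUB r2<-Add2 | r0:6,r1:7,r2:Add2,r3:5,r4:5,r5:Add1
c3: issue ADD r4<-Add3 | r0:6,r1:7,r2:Add2,r3:5,r4:Add3,r5:Add1
c4: CDB Add1=0; issue SUB r5<-Add1 | r0:6,r1:7,r2:Add2,r3:5,r4:Add3,r5:Add1
c5: CDB Add2=-3; issue ADD r1<-Add2 | r0:6,r1:Add2,r2:-3,r3:5,r4:Add3,r5:Add1
c6: stall | r0:6,r1:Add2,r2:-3,r3:5,r4:Add3,r5:Add1
c7: CDB Add3=5; issue SUB r5<-Add3 | r0:6,r1:Add2,r2:-3,r3:5,r4:5,r5:Add3

STATUS = TAG Add3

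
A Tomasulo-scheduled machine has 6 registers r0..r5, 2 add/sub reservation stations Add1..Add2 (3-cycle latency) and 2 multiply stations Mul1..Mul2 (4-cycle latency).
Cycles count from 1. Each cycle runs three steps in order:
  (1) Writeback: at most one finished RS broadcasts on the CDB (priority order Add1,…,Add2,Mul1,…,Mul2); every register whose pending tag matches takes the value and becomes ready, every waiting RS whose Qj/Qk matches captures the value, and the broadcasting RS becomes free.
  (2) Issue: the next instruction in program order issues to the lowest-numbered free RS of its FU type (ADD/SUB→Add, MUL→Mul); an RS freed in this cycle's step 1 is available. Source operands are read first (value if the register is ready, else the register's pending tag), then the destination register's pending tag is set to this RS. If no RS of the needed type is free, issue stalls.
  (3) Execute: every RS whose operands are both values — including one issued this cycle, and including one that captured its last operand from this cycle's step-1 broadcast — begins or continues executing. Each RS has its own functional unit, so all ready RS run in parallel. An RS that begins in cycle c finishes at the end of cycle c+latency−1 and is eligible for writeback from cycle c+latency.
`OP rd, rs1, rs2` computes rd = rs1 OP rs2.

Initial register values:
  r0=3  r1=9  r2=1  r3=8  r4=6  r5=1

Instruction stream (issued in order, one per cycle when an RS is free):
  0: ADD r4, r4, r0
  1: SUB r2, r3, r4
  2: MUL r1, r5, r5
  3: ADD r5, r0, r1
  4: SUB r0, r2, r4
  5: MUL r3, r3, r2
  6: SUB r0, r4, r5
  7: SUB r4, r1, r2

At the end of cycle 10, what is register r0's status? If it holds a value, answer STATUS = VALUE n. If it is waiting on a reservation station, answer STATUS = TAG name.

c1: issue ADD r4<-Add1 | r0:3,r1:9,r2:1,r3:8,r4:Add1,r5:1
c2: issue SUB r2<-Add2 | r0:3,r1:9,r2:Add2,r3:8,r4:Add1,r5:1
c3: issue MUL r1<-Mul1 | r0:3,r1:Mul1,r2:Add2,r3:8,r4:Add1,r5:1
c4: CDB Add1=9; issue ADD r5<-Add1 | r0:3,r1:Mul1,r2:Add2,r3:8,r4:9,r5:Add1
c5: stall | r0:3,r1:Mul1,r2:Add2,r3:8,r4:9,r5:Add1
c6: stall | r0:3,r1:Mul1,r2:Add2,r3:8,r4:9,r5:Add1
c7: CDB Add2=-1; issue SUB r0<-Add2 | r0:Add2,r1:Mul1,r2:-1,r3:8,r4:9,r5:Add1
c8: CDB Mul1=1; issue MUL r3<-Mul1 | r0:Add2,r1:1,r2:-1,r3:Mul1,r4:9,r5:Add1
c9: stall | r0:Add2,r1:1,r2:-1,r3:Mul1,r4:9,r5:Add1
c10: CDB Add2=-10; issue SUB r0<-Add2 | r0:Add2,r1:1,r2:-1,r3:Mul1,r4:9,r5:Add1

STATUS = TAG Add2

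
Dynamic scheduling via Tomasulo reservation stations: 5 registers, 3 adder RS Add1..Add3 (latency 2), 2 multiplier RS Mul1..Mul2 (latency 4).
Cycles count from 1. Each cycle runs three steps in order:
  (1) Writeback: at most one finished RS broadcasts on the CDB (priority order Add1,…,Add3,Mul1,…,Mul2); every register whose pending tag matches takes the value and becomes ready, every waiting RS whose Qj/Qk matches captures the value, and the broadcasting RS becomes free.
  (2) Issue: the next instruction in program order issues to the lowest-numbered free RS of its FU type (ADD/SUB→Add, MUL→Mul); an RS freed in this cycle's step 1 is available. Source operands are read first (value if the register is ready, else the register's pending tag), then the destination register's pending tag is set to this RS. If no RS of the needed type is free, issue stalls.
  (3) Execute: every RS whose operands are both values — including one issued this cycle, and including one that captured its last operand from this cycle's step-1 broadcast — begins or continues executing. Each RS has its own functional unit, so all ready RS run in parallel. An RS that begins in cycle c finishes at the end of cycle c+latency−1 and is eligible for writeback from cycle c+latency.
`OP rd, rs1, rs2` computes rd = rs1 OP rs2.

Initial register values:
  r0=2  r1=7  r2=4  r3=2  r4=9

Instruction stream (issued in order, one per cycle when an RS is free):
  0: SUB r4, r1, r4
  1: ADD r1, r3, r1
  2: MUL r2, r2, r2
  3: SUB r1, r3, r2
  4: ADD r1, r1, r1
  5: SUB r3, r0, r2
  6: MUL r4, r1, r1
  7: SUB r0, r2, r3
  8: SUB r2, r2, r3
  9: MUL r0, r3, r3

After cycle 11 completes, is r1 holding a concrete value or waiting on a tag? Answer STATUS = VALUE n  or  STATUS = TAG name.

STATUS = VALUE -28

cycle 1: issue SUB r4<-Add1 // r0:2,r1:7,r2:4,r3:2,r4:Add1
cycle 2: issue ADD r1<-Add2 // r0:2,r1:Add2,r2:4,r3:2,r4:Add1
cycle 3: CDB Add1=-2; issue MUL r2<-Mul1 // r0:2,r1:Add2,r2:Mul1,r3:2,r4:-2
cycle 4: CDB Add2=9; issue SUB r1<-Add1 // r0:2,r1:Add1,r2:Mul1,r3:2,r4:-2
cycle 5: issue ADD r1<-Add2 // r0:2,r1:Add2,r2:Mul1,r3:2,r4:-2
cycle 6: issue SUB r3<-Add3 // r0:2,r1:Add2,r2:Mul1,r3:Add3,r4:-2
cycle 7: CDB Mul1=16; issue MUL r4<-Mul1 // r0:2,r1:Add2,r2:16,r3:Add3,r4:Mul1
cycle 8: stall // r0:2,r1:Add2,r2:16,r3:Add3,r4:Mul1
cycle 9: CDB Add1=-14; issue SUB r0<-Add1 // r0:Add1,r1:Add2,r2:16,r3:Add3,r4:Mul1
cycle 10: CDB Add3=-14; issue SUB r2<-Add3 // r0:Add1,r1:Add2,r2:Add3,r3:-14,r4:Mul1
cycle 11: CDB Add2=-28; issue MUL r0<-Mul2 // r0:Mul2,r1:-28,r2:Add3,r3:-14,r4:Mul1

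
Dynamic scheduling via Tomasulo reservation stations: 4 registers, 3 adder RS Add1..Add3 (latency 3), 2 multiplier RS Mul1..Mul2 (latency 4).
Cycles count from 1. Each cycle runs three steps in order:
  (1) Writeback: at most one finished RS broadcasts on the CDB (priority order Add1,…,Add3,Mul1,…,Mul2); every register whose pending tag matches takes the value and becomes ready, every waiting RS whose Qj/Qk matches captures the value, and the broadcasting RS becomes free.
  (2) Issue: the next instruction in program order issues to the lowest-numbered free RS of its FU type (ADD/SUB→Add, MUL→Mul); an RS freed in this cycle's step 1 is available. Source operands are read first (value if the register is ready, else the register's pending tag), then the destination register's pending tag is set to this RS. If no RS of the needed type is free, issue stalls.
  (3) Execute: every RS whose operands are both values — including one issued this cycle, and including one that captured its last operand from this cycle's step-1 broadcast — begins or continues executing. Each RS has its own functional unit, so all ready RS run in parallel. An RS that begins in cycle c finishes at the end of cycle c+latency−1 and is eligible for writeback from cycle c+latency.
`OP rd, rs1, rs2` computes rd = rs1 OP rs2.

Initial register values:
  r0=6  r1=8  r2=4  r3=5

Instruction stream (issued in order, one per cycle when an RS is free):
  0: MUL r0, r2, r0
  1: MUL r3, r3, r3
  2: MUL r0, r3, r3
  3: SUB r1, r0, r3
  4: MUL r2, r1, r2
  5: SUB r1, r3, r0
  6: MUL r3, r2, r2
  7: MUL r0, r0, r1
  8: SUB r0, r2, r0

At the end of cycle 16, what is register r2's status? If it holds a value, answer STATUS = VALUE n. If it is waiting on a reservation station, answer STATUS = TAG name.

c1: issue MUL r0<-Mul1 | r0:Mul1,r1:8,r2:4,r3:5
c2: issue MUL r3<-Mul2 | r0:Mul1,r1:8,r2:4,r3:Mul2
c3: stall | r0:Mul1,r1:8,r2:4,r3:Mul2
c4: stall | r0:Mul1,r1:8,r2:4,r3:Mul2
c5: CDB Mul1=24; issue MUL r0<-Mul1 | r0:Mul1,r1:8,r2:4,r3:Mul2
c6: CDB Mul2=25; issue SUB r1<-Add1 | r0:Mul1,r1:Add1,r2:4,r3:25
c7: issue MUL r2<-Mul2 | r0:Mul1,r1:Add1,r2:Mul2,r3:25
c8: issue SUB r1<-Add2 | r0:Mul1,r1:Add2,r2:Mul2,r3:25
c9: stall | r0:Mul1,r1:Add2,r2:Mul2,r3:25
c10: CDB Mul1=625; issue MUL r3<-Mul1 | r0:625,r1:Add2,r2:Mul2,r3:Mul1
c11: stall | r0:625,r1:Add2,r2:Mul2,r3:Mul1
c12: stall | r0:625,r1:Add2,r2:Mul2,r3:Mul1
c13: CDB Add1=600; stall | r0:625,r1:Add2,r2:Mul2,r3:Mul1
c14: CDB Add2=-600; stall | r0:625,r1:-600,r2:Mul2,r3:Mul1
c15: stall | r0:625,r1:-600,r2:Mul2,r3:Mul1
c16: stall | r0:625,r1:-600,r2:Mul2,r3:Mul1

STATUS = TAG Mul2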